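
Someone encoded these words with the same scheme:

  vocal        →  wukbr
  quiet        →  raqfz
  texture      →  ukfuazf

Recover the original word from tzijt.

stain

Shifts by position in vocal: pos 0: v→w (+1), pos 1: o→u (+6), pos 2: c→k (+8), pos 3: a→b (+1), pos 4: l→r (+6) — repeating every 3. A repeating key of period 3 is used — shifts +1, +6, +8 over and over.
Undoing it on tzijt: t−1=s, z−6=t, i−8=a, j−1=i, t−6=n.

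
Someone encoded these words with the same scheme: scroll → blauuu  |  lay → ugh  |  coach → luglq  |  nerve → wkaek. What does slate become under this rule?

Vowels shift forward by 6 and consonants shift forward by 9.
On slate: s(cons)+9=b, l(cons)+9=u, a(vowel)+6=g, t(cons)+9=c, e(vowel)+6=k.

bugck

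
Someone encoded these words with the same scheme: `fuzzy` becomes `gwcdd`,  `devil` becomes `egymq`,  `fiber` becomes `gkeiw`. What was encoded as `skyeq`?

In fuzzy: f→g is +1, u→w is +2, z→c is +3, z→d is +4 — the shift increases by 1 each position. Letter i (0-indexed) is shifted by i+1, so successive shifts are 1, 2, 3, ….
Reversing it on skyeq: s−1=r, k−2=i, y−3=v, e−4=a, q−5=l.

rival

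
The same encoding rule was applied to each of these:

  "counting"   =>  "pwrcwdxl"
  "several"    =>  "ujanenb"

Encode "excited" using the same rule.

The output letters match the input read backwards, each shifted +9: counting reversed is gnitnuoc. The word is reversed, then every letter is shifted forward by 9.
For excited: reverse → deticxe; then shift: d+9=m, e+9=n, t+9=c, i+9=r, c+9=l, x+9=g, e+9=n.

mncrlgn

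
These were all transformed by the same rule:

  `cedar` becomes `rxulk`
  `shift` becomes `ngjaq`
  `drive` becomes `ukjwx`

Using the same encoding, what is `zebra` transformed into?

This is an affine cipher: with a=0,…,z=25, each position x becomes (3x+11) mod 26.
For zebra: z(25)→3·25+11≡8=i; e(4)→3·4+11≡23=x; b(1)→3·1+11≡14=o; r(17)→3·17+11≡10=k; a(0)→3·0+11≡11=l (all mod 26).

ixokl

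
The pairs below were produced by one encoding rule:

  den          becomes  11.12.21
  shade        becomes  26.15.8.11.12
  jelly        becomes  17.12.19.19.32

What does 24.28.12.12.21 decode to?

queen

Letters become their 1-based position plus 7 (so a→8, b→9, …).
Decoding 24.28.12.12.21: 24→(24−7)÷1=17=q, 28→(28−7)÷1=21=u, 12→(12−7)÷1=5=e, 12→(12−7)÷1=5=e, 21→(21−7)÷1=14=n.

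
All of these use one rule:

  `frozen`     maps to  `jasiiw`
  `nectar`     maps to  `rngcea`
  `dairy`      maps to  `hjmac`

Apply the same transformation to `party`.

tjvcc

Shifts by position in frozen: pos 0: f→j (+4), pos 1: r→a (+9), pos 2: o→s (+4), pos 3: z→i (+9) — repeating every 2. The shifts repeat in a cycle of length 2: positions 0,1,… shift by +4, +9, then the pattern repeats.
On party: p+4=t, a+9=j, r+4=v, t+9=c, y+4=c.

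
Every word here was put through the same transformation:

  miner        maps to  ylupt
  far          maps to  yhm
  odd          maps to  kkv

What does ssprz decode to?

The word is reversed, then every letter is shifted forward by 7.
Undoing it on ssprz: shift back: s−7=l, s−7=l, p−7=i, r−7=k, z−7=s → lliks; then reverse → skill.

skill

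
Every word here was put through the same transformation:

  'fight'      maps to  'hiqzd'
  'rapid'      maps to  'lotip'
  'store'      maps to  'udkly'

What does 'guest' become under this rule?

qmyud

f(5)→h(7) and i(8)→i(8) fit y≡9x+14 (mod 26); the inverse of 9 mod 26 is 3. This is an affine cipher: with a=0,…,z=25, each position x becomes (9x+14) mod 26.
Applying it to guest: g(6)→9·6+14≡16=q; u(20)→9·20+14≡12=m; e(4)→9·4+14≡24=y; s(18)→9·18+14≡20=u; t(19)→9·19+14≡3=d (all mod 26).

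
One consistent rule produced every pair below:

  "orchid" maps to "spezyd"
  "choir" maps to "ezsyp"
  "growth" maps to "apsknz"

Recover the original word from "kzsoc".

whose

Treating letters as 0–25, the rule is x ↦ 25x + 6 (mod 26).
Reversing it on kzsoc: k(10)→25·(10−6)≡22=w; z(25)→25·(25−6)≡7=h; s(18)→25·(18−6)≡14=o; o(14)→25·(14−6)≡18=s; c(2)→25·(2−6)≡4=e (all mod 26).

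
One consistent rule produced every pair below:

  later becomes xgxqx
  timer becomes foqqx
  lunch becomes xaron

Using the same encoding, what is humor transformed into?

taqax

Shifts by position in later: pos 0: l→x (+12), pos 1: a→g (+6), pos 2: t→x (+4), pos 3: e→q (+12), pos 4: r→x (+6) — repeating every 3. It's a Vigenère-style cipher with numeric key [12,6,4]: position i shifts by key[i mod 3].
Applying it to humor: h+12=t, u+6=a, m+4=q, o+12=a, r+6=x.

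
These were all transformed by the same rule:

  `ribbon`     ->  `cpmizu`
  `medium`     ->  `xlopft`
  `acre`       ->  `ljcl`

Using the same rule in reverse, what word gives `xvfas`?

mouth

Shifts by position in ribbon: pos 0: r→c (+11), pos 1: i→p (+7), pos 2: b→m (+11), pos 3: b→i (+7) — repeating every 2. It's a Vigenère-style cipher with numeric key [11,7]: position i shifts by key[i mod 2].
Undoing it on xvfas: x−11=m, v−7=o, f−11=u, a−7=t, s−11=h.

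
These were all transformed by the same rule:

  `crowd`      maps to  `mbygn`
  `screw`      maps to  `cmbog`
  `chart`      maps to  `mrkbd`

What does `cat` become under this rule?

mkd

Compare letters: c→m is +10, r→b is +10, o→y is +10 — a constant shift. Each letter is shifted forward by 10 in the alphabet (a Caesar shift of +10).
For cat: c+10=m, a+10=k, t+10=d.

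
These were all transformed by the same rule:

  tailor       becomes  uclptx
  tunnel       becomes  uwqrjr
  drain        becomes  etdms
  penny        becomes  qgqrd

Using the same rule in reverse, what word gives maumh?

In tailor: t→u is +1, a→c is +2, i→l is +3, l→p is +4 — the shift increases by 1 each position. Letter i (0-indexed) is shifted by i+1, so successive shifts are 1, 2, 3, ….
Decoding maumh: m−1=l, a−2=y, u−3=r, m−4=i, h−5=c.

lyric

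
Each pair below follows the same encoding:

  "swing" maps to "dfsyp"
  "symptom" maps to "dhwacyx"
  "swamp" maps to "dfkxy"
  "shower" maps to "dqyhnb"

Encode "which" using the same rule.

hqsnq

Shifts by position in swing: pos 0: s→d (+11), pos 1: w→f (+9), pos 2: i→s (+10), pos 3: n→y (+11), pos 4: g→p (+9) — repeating every 3. The shifts repeat in a cycle of length 3: positions 0,1,… shift by +11, +9, +10, then the pattern repeats.
For which: w+11=h, h+9=q, i+10=s, c+11=n, h+9=q.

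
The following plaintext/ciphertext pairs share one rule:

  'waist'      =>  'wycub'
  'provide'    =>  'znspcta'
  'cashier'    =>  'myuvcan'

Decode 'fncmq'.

w(22)→w(22) and a(0)→y(24) fit y≡7x+24 (mod 26); the inverse of 7 mod 26 is 15. Treating letters as 0–25, the rule is x ↦ 7x + 24 (mod 26).
Decoding fncmq: f(5)→15·(5−24)≡1=b; n(13)→15·(13−24)≡17=r; c(2)→15·(2−24)≡8=i; m(12)→15·(12−24)≡2=c; q(16)→15·(16−24)≡10=k (all mod 26).

brick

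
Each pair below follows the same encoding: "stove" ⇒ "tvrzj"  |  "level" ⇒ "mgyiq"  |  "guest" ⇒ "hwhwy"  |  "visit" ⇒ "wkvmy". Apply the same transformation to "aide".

bkgi

In stove: s→t is +1, t→v is +2, o→r is +3, v→z is +4 — the shift increases by 1 each position. The shift increases by 1 at each position, starting from +1: 1, 2, 3, ….
Applying it to aide: a+1=b, i+2=k, d+3=g, e+4=i.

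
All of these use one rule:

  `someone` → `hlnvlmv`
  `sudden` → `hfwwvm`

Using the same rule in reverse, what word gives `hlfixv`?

Letters are reflected about the middle of the alphabet (position → 25−position): Atbash.
Decoding hlfixv: h↔s, l↔o, f↔u, i↔r, x↔c, v↔e.

source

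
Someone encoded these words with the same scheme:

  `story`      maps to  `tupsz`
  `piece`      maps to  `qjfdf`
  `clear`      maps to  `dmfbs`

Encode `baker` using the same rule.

It's a constant shift of +1 (ROT1).
Applying it to baker: b+1=c, a+1=b, k+1=l, e+1=f, r+1=s.

cblfs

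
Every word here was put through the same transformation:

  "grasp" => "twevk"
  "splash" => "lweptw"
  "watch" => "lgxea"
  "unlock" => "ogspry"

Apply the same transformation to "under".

vihry

The output letters match the input read backwards, each shifted +4: grasp reversed is psarg. The word is reversed, then every letter is shifted forward by 4.
For under: reverse → rednu; then shift: r+4=v, e+4=i, d+4=h, n+4=r, u+4=y.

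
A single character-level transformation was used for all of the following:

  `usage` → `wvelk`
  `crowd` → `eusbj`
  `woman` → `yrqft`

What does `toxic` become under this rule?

vrbni

In usage: u→w is +2, s→v is +3, a→e is +4, g→l is +5 — the shift increases by 1 each position. The shift increases by 1 at each position, starting from +2: 2, 3, 4, ….
On toxic: t+2=v, o+3=r, x+4=b, i+5=n, c+6=i.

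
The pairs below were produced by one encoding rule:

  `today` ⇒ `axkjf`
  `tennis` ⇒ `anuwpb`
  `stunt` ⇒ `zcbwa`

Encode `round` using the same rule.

yxbwk

It's a Vigenère-style cipher with numeric key [7,9]: position i shifts by key[i mod 2].
For round: r+7=y, o+9=x, u+7=b, n+9=w, d+7=k.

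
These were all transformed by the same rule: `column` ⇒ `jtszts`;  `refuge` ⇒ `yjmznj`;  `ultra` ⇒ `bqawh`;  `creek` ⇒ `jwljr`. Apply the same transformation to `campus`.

Shifts by position in column: pos 0: c→j (+7), pos 1: o→t (+5), pos 2: l→s (+7), pos 3: u→z (+5) — repeating every 2. The shifts repeat in a cycle of length 2: positions 0,1,… shift by +7, +5, then the pattern repeats.
On campus: c+7=j, a+5=f, m+7=t, p+5=u, u+7=b, s+5=x.

jftubx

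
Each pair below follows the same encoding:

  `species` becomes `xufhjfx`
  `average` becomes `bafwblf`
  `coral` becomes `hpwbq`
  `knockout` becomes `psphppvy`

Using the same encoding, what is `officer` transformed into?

pkkjhfw

Two shifts are in play — +1 for a/e/i/o/u, +5 for every other letter.
On officer: o(vowel)+1=p, f(cons)+5=k, f(cons)+5=k, i(vowel)+1=j, c(cons)+5=h, e(vowel)+1=f, r(cons)+5=w.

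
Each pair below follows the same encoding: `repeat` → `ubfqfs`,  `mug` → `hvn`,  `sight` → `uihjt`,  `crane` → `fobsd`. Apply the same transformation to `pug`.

hvq

The word is reversed, then every letter is shifted forward by 1.
For pug: reverse → gup; then shift: g+1=h, u+1=v, p+1=q.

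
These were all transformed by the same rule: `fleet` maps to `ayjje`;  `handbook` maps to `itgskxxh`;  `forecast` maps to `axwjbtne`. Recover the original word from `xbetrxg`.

octagon

This is an affine cipher: with a=0,…,z=25, each position x becomes (17x+19) mod 26.
Undoing it on xbetrxg: x(23)→23·(23−19)≡14=o; b(1)→23·(1−19)≡2=c; e(4)→23·(4−19)≡19=t; t(19)→23·(19−19)≡0=a; r(17)→23·(17−19)≡6=g; x(23)→23·(23−19)≡14=o; g(6)→23·(6−19)≡13=n (all mod 26).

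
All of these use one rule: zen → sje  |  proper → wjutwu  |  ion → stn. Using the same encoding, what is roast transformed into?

yxftw

Read the word backwards and shift each letter +5.
Applying it to roast: reverse → tsaor; then shift: t+5=y, s+5=x, a+5=f, o+5=t, r+5=w.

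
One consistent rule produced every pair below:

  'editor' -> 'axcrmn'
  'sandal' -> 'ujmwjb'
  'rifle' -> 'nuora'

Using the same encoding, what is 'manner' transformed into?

The output letters match the input read backwards, each shifted +9: editor reversed is rotide. Two steps: reverse the string, then apply a Caesar shift of +9.
On manner: reverse → rennam; then shift: r+9=a, e+9=n, n+9=w, n+9=w, a+9=j, m+9=v.

anwwjv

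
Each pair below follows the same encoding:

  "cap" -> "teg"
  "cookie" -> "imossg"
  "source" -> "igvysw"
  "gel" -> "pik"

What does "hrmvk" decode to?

The output letters match the input read backwards, each shifted +4: cap reversed is pac. The word is reversed, then every letter is shifted forward by 4.
Undoing it on hrmvk: shift back: h−4=d, r−4=n, m−4=i, v−4=r, k−4=g → dnirg; then reverse → grind.

grind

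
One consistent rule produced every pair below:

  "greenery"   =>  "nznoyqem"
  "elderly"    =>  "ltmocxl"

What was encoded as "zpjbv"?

shark

In greenery: g→n is +7, r→z is +8, e→n is +9, e→o is +10 — the shift increases by 1 each position. Each letter shifts forward by (position + 7), i.e. 7, 8, 9, … — the shift grows by one for each successive letter.
Undoing it on zpjbv: z−7=s, p−8=h, j−9=a, b−10=r, v−11=k.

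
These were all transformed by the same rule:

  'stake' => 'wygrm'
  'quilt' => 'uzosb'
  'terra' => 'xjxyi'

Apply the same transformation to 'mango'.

In stake: s→w is +4, t→y is +5, a→g is +6, k→r is +7 — the shift increases by 1 each position. Each letter shifts forward by (position + 4), i.e. 4, 5, 6, … — the shift grows by one for each successive letter.
On mango: m+4=q, a+5=f, n+6=t, g+7=n, o+8=w.

qftnw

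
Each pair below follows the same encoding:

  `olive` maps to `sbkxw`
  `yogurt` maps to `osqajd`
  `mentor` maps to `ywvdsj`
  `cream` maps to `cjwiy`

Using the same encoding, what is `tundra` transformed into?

This is an affine cipher: with a=0,…,z=25, each position x becomes (23x+8) mod 26.
On tundra: t(19)→23·19+8≡3=d; u(20)→23·20+8≡0=a; n(13)→23·13+8≡21=v; d(3)→23·3+8≡25=z; r(17)→23·17+8≡9=j; a(0)→23·0+8≡8=i (all mod 26).

davzji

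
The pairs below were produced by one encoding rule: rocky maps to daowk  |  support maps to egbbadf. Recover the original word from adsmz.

organ

Compare letters: r→d is +12, o→a is +12, c→o is +12 — a constant shift. Each letter is shifted forward by 12 in the alphabet (a Caesar shift of +12).
Undoing it on adsmz: a−12=o, d−12=r, s−12=g, m−12=a, z−12=n.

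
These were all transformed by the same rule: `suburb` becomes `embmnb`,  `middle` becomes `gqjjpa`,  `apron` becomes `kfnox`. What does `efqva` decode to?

spite

s(18)→e(4) and u(20)→m(12) fit y≡17x+10 (mod 26); the inverse of 17 mod 26 is 23. Each letter's alphabet position (a=0..z=25) is mapped through 17·x+10 mod 26 — an affine cipher.
Undoing it on efqva: e(4)→23·(4−10)≡18=s; f(5)→23·(5−10)≡15=p; q(16)→23·(16−10)≡8=i; v(21)→23·(21−10)≡19=t; a(0)→23·(0−10)≡4=e (all mod 26).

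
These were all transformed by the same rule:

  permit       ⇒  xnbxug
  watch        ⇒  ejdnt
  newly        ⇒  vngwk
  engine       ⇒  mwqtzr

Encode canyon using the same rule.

In permit: p→x is +8, e→n is +9, r→b is +10, m→x is +11 — the shift increases by 1 each position. The shift increases by 1 at each position, starting from +8: 8, 9, 10, ….
Applying it to canyon: c+8=k, a+9=j, n+10=x, y+11=j, o+12=a, n+13=a.

kjxjaa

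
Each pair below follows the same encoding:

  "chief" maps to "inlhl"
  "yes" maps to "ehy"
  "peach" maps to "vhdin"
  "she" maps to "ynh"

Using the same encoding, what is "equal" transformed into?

hwxdr

Vowels shift forward by 3 and consonants shift forward by 6.
Applying it to equal: e(vowel)+3=h, q(cons)+6=w, u(vowel)+3=x, a(vowel)+3=d, l(cons)+6=r.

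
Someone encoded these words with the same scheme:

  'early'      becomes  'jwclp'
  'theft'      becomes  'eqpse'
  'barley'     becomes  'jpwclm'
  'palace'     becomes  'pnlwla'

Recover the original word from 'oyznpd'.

Read the word backwards and shift each letter +11.
Undoing it on oyznpd: shift back: o−11=d, y−11=n, z−11=o, n−11=c, p−11=e, d−11=s → dnoces; then reverse → second.

second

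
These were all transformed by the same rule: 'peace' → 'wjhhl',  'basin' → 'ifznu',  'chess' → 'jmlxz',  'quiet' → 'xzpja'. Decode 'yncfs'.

rival

Shifts by position in peace: pos 0: p→w (+7), pos 1: e→j (+5), pos 2: a→h (+7), pos 3: c→h (+5) — repeating every 2. The shifts repeat in a cycle of length 2: positions 0,1,… shift by +7, +5, then the pattern repeats.
Reversing it on yncfs: y−7=r, n−5=i, c−7=v, f−5=a, s−7=l.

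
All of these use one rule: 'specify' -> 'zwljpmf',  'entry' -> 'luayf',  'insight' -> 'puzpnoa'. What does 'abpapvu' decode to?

tuition

Compare letters: s→z is +7, p→w is +7, e→l is +7 — a constant shift. It's a constant shift of +7 (ROT7).
Reversing it on abpapvu: a−7=t, b−7=u, p−7=i, a−7=t, p−7=i, v−7=o, u−7=n.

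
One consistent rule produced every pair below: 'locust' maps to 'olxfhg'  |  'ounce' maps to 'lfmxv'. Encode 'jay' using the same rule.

qzb

Each pair mirrors across the alphabet (l↔o, o↔l, c↔x): positions sum to 25. Letters are reflected about the middle of the alphabet (position → 25−position): Atbash.
For jay: j↔q, a↔z, y↔b.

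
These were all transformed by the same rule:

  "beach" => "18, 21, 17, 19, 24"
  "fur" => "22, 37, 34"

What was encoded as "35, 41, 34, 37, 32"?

syrup

b is letter #2 and maps to 18: an offset of 16. Each letter is replaced by its alphabet position (a=1..z=26) + 16.
Undoing it on 35, 41, 34, 37, 32: 35→(35−16)÷1=19=s, 41→(41−16)÷1=25=y, 34→(34−16)÷1=18=r, 37→(37−16)÷1=21=u, 32→(32−16)÷1=16=p.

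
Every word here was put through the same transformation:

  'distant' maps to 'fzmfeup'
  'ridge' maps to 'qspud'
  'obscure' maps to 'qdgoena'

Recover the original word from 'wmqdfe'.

streak

The output letters match the input read backwards, each shifted +12: distant reversed is tnatsid. Two steps: reverse the string, then apply a Caesar shift of +12.
Decoding wmqdfe: shift back: w−12=k, m−12=a, q−12=e, d−12=r, f−12=t, e−12=s → kaerts; then reverse → streak.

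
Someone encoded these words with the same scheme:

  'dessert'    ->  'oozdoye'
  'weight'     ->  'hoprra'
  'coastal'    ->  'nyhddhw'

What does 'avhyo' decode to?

plane

Shifts by position in dessert: pos 0: d→o (+11), pos 1: e→o (+10), pos 2: s→z (+7), pos 3: s→d (+11), pos 4: e→o (+10), pos 5: r→y (+7) — repeating every 3. It's a Vigenère-style cipher with numeric key [11,10,7]: position i shifts by key[i mod 3].
Undoing it on avhyo: a−11=p, v−10=l, h−7=a, y−11=n, o−10=e.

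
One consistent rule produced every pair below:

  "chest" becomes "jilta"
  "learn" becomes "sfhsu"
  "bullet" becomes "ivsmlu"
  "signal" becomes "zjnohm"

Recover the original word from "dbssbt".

walrus

The shifts repeat in a cycle of length 2: positions 0,1,… shift by +7, +1, then the pattern repeats.
Decoding dbssbt: d−7=w, b−1=a, s−7=l, s−1=r, b−7=u, t−1=s.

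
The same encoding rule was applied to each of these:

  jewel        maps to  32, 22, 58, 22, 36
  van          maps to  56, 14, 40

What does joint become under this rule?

j(#10)→32 and e(#5)→22: differences scale by 2, so n = 2·pos + 12. Each letter becomes 2×(its alphabet position, a=1..z=26) + 12.
Applying it to joint: j=10→32, o=15→42, i=9→30, n=14→40, t=20→52.

32, 42, 30, 40, 52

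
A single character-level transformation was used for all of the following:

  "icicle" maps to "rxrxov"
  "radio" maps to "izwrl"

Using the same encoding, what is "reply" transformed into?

ivkob

Each pair mirrors across the alphabet (i↔r, c↔x, i↔r): positions sum to 25. Letters are reflected about the middle of the alphabet (position → 25−position): Atbash.
Applying it to reply: r↔i, e↔v, p↔k, l↔o, y↔b.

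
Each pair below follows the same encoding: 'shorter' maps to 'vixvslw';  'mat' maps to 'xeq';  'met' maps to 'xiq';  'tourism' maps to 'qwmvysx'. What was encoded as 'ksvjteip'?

leapfrog

The output letters match the input read backwards, each shifted +4: shorter reversed is retrohs. Read the word backwards and shift each letter +4.
Undoing it on ksvjteip: shift back: k−4=g, s−4=o, v−4=r, j−4=f, t−4=p, e−4=a, i−4=e, p−4=l → gorfpael; then reverse → leapfrog.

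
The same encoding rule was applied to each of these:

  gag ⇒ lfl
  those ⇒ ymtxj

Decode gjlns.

This is a Caesar cipher with shift 5.
Reversing it on gjlns: g−5=b, j−5=e, l−5=g, n−5=i, s−5=n.

begin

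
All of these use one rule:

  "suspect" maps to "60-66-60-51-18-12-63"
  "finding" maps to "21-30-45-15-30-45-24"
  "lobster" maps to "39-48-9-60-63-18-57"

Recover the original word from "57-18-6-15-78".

s(#19)→60 and u(#21)→66: differences scale by 3, so n = 3·pos + 3. Each letter becomes 3×(its alphabet position, a=1..z=26) + 3.
Undoing it on 57-18-6-15-78: 57→(57−3)÷3=18=r, 18→(18−3)÷3=5=e, 6→(6−3)÷3=1=a, 15→(15−3)÷3=4=d, 78→(78−3)÷3=25=y.

ready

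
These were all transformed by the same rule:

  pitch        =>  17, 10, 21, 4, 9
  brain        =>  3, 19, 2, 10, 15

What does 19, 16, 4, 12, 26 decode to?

rocky

p is letter #16 and maps to 17: an offset of 1. The number is (letter's place in the alphabet, a=1) + 1.
Decoding 19, 16, 4, 12, 26: 19→(19−1)÷1=18=r, 16→(16−1)÷1=15=o, 4→(4−1)÷1=3=c, 12→(12−1)÷1=11=k, 26→(26−1)÷1=25=y.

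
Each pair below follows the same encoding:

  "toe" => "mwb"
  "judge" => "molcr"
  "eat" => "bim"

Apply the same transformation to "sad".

lia

The word is reversed, then every letter is shifted forward by 8.
On sad: reverse → das; then shift: d+8=l, a+8=i, s+8=a.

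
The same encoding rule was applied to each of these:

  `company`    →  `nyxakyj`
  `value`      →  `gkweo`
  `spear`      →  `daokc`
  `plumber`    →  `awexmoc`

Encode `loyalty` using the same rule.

Vowels shift forward by 10 and consonants shift forward by 11.
For loyalty: l(cons)+11=w, o(vowel)+10=y, y(cons)+11=j, a(vowel)+10=k, l(cons)+11=w, t(cons)+11=e, y(cons)+11=j.

wyjkwej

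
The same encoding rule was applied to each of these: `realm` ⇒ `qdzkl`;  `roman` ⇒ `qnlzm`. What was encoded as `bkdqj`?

clerk

Compare letters: r→q is +25, e→d is +25, a→z is +25 — a constant shift. Each letter is shifted forward by 25 in the alphabet (a Caesar shift of +25).
Reversing it on bkdqj: b−25=c, k−25=l, d−25=e, q−25=r, j−25=k.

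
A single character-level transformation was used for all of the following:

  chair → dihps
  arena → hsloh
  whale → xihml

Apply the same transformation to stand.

tuhoe

The shift depends on letter class: consonant c→d is +1, but vowel a→h is +7. Two shifts are in play — +7 for a/e/i/o/u, +1 for every other letter.
For stand: s(cons)+1=t, t(cons)+1=u, a(vowel)+7=h, n(cons)+1=o, d(cons)+1=e.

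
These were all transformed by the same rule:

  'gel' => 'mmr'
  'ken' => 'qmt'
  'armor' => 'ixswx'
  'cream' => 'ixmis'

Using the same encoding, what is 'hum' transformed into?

The shift depends on letter class: consonant g→m is +6, but vowel e→m is +8. Two shifts are in play — +8 for a/e/i/o/u, +6 for every other letter.
On hum: h(cons)+6=n, u(vowel)+8=c, m(cons)+6=s.

ncs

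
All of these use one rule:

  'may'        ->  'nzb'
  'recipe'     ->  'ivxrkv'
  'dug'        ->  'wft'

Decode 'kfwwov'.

puddle

This is the alphabet-reversal cipher (Atbash): a becomes z, b becomes y, etc.
Reversing it on kfwwov: k↔p, f↔u, w↔d, w↔d, o↔l, v↔e.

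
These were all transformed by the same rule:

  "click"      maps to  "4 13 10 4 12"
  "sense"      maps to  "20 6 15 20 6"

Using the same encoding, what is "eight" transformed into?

c is letter #3 and maps to 4: an offset of 1. Each letter is replaced by its alphabet position (a=1..z=26) + 1.
For eight: e=5→6, i=9→10, g=7→8, h=8→9, t=20→21.

6 10 8 9 21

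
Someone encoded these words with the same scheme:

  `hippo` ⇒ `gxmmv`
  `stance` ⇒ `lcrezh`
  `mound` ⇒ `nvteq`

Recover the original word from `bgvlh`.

h(7)→g(6) and i(8)→x(23) fit y≡17x+17 (mod 26); the inverse of 17 mod 26 is 23. This is an affine cipher: with a=0,…,z=25, each position x becomes (17x+17) mod 26.
Undoing it on bgvlh: b(1)→23·(1−17)≡22=w; g(6)→23·(6−17)≡7=h; v(21)→23·(21−17)≡14=o; l(11)→23·(11−17)≡18=s; h(7)→23·(7−17)≡4=e (all mod 26).

whose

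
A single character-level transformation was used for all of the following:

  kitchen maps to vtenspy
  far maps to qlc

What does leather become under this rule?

It's a constant shift of +11 (ROT11).
For leather: l+11=w, e+11=p, a+11=l, t+11=e, h+11=s, e+11=p, r+11=c.

wplespc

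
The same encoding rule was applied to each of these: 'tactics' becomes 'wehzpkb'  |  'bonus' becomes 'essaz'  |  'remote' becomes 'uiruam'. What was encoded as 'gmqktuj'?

In tactics: t→w is +3, a→e is +4, c→h is +5, t→z is +6 — the shift increases by 1 each position. The shift increases by 1 at each position, starting from +3: 3, 4, 5, ….
Decoding gmqktuj: g−3=d, m−4=i, q−5=l, k−6=e, t−7=m, u−8=m, j−9=a.

dilemma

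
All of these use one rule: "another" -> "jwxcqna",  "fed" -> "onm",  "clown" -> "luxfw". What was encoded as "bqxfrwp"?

showing

Each letter is shifted forward by 9 in the alphabet (a Caesar shift of +9).
Reversing it on bqxfrwp: b−9=s, q−9=h, x−9=o, f−9=w, r−9=i, w−9=n, p−9=g.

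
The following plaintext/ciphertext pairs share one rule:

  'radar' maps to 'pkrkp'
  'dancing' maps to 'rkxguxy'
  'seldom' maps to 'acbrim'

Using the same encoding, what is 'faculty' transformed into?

r(17)→p(15) and a(0)→k(10) fit y≡11x+10 (mod 26); the inverse of 11 mod 26 is 19. Each letter's alphabet position (a=0..z=25) is mapped through 11·x+10 mod 26 — an affine cipher.
On faculty: f(5)→11·5+10≡13=n; a(0)→11·0+10≡10=k; c(2)→11·2+10≡6=g; u(20)→11·20+10≡22=w; l(11)→11·11+10≡1=b; t(19)→11·19+10≡11=l; y(24)→11·24+10≡14=o (all mod 26).

nkgwblo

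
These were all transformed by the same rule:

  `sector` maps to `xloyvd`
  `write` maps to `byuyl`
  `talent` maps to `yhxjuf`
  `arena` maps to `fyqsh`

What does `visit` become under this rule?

apena

A repeating key of period 3 is used — shifts +5, +7, +12 over and over.
Applying it to visit: v+5=a, i+7=p, s+12=e, i+5=n, t+7=a.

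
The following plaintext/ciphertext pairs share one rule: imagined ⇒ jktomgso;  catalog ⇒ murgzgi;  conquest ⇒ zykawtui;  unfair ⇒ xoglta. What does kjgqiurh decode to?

Two steps: reverse the string, then apply a Caesar shift of +6.
Decoding kjgqiurh: shift back: k−6=e, j−6=d, g−6=a, q−6=k, i−6=c, u−6=o, r−6=l, h−6=b → edakcolb; then reverse → blockade.

blockade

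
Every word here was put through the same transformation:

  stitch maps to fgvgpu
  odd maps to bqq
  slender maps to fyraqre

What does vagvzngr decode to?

intimate

Compare letters: s→f is +13, t→g is +13, i→v is +13 — a constant shift. It's a constant shift of +13 (ROT13).
Decoding vagvzngr: v−13=i, a−13=n, g−13=t, v−13=i, z−13=m, n−13=a, g−13=t, r−13=e.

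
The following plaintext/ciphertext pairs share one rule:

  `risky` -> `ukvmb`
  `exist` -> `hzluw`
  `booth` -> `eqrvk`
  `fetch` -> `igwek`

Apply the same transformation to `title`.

Shifts by position in risky: pos 0: r→u (+3), pos 1: i→k (+2), pos 2: s→v (+3), pos 3: k→m (+2) — repeating every 2. A repeating key of period 2 is used — shifts +3, +2 over and over.
On title: t+3=w, i+2=k, t+3=w, l+2=n, e+3=h.

wkwnh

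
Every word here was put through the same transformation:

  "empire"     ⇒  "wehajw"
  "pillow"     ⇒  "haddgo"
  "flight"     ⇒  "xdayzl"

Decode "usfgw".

It's a constant shift of +18 (ROT18).
Decoding usfgw: u−18=c, s−18=a, f−18=n, g−18=o, w−18=e.

canoe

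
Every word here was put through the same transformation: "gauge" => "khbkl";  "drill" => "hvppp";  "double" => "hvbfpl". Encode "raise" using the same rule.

The shift depends on letter class: consonant g→k is +4, but vowel a→h is +7. Vowels shift forward by 7 and consonants shift forward by 4.
For raise: r(cons)+4=v, a(vowel)+7=h, i(vowel)+7=p, s(cons)+4=w, e(vowel)+7=l.

vhpwl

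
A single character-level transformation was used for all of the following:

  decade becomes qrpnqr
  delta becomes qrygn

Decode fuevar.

Compare letters: d→q is +13, e→r is +13, c→p is +13 — a constant shift. Every letter moves 13 places later in the alphabet, wrapping around z→a.
Reversing it on fuevar: f−13=s, u−13=h, e−13=r, v−13=i, a−13=n, r−13=e.

shrine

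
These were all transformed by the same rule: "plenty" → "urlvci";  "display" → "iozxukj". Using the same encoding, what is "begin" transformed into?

gknqw

Each letter shifts forward by (position + 5), i.e. 5, 6, 7, … — the shift grows by one for each successive letter.
For begin: b+5=g, e+6=k, g+7=n, i+8=q, n+9=w.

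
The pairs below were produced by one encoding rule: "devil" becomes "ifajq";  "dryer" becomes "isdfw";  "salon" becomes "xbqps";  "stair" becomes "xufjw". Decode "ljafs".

The shifts repeat in a cycle of length 2: positions 0,1,… shift by +5, +1, then the pattern repeats.
Reversing it on ljafs: l−5=g, j−1=i, a−5=v, f−1=e, s−5=n.

given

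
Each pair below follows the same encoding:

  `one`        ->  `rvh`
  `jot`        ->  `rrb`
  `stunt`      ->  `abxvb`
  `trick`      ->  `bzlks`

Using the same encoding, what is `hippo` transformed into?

The shift depends on letter class: consonant n→v is +8, but vowel o→r is +3. Vowels shift forward by 3 and consonants shift forward by 8.
For hippo: h(cons)+8=p, i(vowel)+3=l, p(cons)+8=x, p(cons)+8=x, o(vowel)+3=r.

plxxr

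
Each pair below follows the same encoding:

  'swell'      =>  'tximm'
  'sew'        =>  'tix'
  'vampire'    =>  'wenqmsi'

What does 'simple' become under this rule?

Vowels shift forward by 4 and consonants shift forward by 1.
For simple: s(cons)+1=t, i(vowel)+4=m, m(cons)+1=n, p(cons)+1=q, l(cons)+1=m, e(vowel)+4=i.

tmnqmi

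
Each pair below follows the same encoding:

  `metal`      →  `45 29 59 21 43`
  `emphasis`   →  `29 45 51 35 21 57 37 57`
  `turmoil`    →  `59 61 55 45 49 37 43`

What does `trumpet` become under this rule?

59 55 61 45 51 29 59

m(#13)→45 and e(#5)→29: differences scale by 2, so n = 2·pos + 19. The formula is n = 2×(alphabet index, a=1) + 19.
Applying it to trumpet: t=20→59, r=18→55, u=21→61, m=13→45, p=16→51, e=5→29, t=20→59.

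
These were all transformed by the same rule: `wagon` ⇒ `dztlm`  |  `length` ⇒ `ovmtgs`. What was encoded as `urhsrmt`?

This is the alphabet-reversal cipher (Atbash): a becomes z, b becomes y, etc.
Decoding urhsrmt: u↔f, r↔i, h↔s, s↔h, r↔i, m↔n, t↔g.

fishing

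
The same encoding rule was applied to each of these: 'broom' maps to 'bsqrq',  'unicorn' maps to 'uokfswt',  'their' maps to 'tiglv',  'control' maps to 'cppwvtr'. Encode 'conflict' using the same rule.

cppipnia

Letter i (0-indexed) is shifted by i+0, so successive shifts are 0, 1, 2, ….
On conflict: c+0=c, o+1=p, n+2=p, f+3=i, l+4=p, i+5=n, c+6=i, t+7=a.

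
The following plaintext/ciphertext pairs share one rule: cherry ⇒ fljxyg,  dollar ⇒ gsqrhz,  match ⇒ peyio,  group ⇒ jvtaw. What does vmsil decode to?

The shift increases by 1 at each position, starting from +3: 3, 4, 5, ….
Reversing it on vmsil: v−3=s, m−4=i, s−5=n, i−6=c, l−7=e.

since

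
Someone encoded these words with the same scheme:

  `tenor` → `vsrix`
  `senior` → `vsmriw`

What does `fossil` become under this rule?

pmwwsj

The output letters match the input read backwards, each shifted +4: tenor reversed is ronet. Read the word backwards and shift each letter +4.
For fossil: reverse → lissof; then shift: l+4=p, i+4=m, s+4=w, s+4=w, o+4=s, f+4=j.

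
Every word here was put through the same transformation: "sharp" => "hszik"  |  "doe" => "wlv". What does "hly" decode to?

sob

Each letter is replaced by its mirror in the alphabet: a↔z, b↔y, c↔x, and so on (the Atbash cipher).
Undoing it on hly: h↔s, l↔o, y↔b.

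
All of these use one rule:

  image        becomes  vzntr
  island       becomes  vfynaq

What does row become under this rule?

ebj

Compare letters: i→v is +13, m→z is +13, a→n is +13 — a constant shift. This is a Caesar cipher with shift 13.
On row: r+13=e, o+13=b, w+13=j.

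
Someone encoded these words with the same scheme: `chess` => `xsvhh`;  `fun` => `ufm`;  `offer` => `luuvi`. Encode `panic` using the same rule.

Each letter is replaced by its mirror in the alphabet: a↔z, b↔y, c↔x, and so on (the Atbash cipher).
Applying it to panic: p↔k, a↔z, n↔m, i↔r, c↔x.

kzmrx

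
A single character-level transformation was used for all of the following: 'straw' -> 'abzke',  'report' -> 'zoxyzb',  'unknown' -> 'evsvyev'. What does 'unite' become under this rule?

evsbo

The shift depends on letter class: consonant s→a is +8, but vowel a→k is +10. The rule splits by letter class: vowels +10, consonants +8.
Applying it to unite: u(vowel)+10=e, n(cons)+8=v, i(vowel)+10=s, t(cons)+8=b, e(vowel)+10=o.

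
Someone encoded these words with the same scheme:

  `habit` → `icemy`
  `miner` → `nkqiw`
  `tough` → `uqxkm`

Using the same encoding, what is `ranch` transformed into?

scqgm

In habit: h→i is +1, a→c is +2, b→e is +3, i→m is +4 — the shift increases by 1 each position. Letter i (0-indexed) is shifted by i+1, so successive shifts are 1, 2, 3, ….
On ranch: r+1=s, a+2=c, n+3=q, c+4=g, h+5=m.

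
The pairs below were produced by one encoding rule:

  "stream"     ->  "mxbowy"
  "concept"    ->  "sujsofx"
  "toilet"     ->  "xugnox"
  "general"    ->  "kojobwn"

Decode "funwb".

This is an affine cipher: with a=0,…,z=25, each position x becomes (11x+22) mod 26.
Undoing it on funwb: f(5)→19·(5−22)≡15=p; u(20)→19·(20−22)≡14=o; n(13)→19·(13−22)≡11=l; w(22)→19·(22−22)≡0=a; b(1)→19·(1−22)≡17=r (all mod 26).

polar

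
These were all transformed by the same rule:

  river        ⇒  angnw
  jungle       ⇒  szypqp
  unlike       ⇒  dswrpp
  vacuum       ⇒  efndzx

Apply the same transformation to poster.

It's a Vigenère-style cipher with numeric key [9,5,11]: position i shifts by key[i mod 3].
On poster: p+9=y, o+5=t, s+11=d, t+9=c, e+5=j, r+11=c.

ytdcjc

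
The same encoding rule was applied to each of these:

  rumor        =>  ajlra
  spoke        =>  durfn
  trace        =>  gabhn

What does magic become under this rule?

This is an affine cipher: with a=0,…,z=25, each position x becomes (3x+1) mod 26.
On magic: m(12)→3·12+1≡11=l; a(0)→3·0+1≡1=b; g(6)→3·6+1≡19=t; i(8)→3·8+1≡25=z; c(2)→3·2+1≡7=h (all mod 26).

lbtzh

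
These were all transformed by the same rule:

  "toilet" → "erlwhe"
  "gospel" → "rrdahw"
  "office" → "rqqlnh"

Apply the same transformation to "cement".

Two shifts are in play — +3 for a/e/i/o/u, +11 for every other letter.
For cement: c(cons)+11=n, e(vowel)+3=h, m(cons)+11=x, e(vowel)+3=h, n(cons)+11=y, t(cons)+11=e.

nhxhye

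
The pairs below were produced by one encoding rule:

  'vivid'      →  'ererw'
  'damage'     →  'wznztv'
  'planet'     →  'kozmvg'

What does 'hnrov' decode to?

Each pair mirrors across the alphabet (v↔e, i↔r, v↔e): positions sum to 25. Letters are reflected about the middle of the alphabet (position → 25−position): Atbash.
Reversing it on hnrov: h↔s, n↔m, r↔i, o↔l, v↔e.

smile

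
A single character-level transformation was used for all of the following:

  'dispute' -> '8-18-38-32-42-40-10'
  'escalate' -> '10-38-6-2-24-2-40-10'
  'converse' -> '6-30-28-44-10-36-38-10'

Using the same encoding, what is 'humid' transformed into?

d(#4)→8 and i(#9)→18: differences scale by 2, so n = 2·pos + 0. With a=1..z=26, the number is 2·pos.
Applying it to humid: h=8→16, u=21→42, m=13→26, i=9→18, d=4→8.

16-42-26-18-8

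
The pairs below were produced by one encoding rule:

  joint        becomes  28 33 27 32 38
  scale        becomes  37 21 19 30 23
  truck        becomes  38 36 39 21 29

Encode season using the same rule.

37 23 19 37 33 32

j is letter #10 and maps to 28: an offset of 18. Each letter is replaced by its alphabet position (a=1..z=26) + 18.
For season: s=19→37, e=5→23, a=1→19, s=19→37, o=15→33, n=14→32.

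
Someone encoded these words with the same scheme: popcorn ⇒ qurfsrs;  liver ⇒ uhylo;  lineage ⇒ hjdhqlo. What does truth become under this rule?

Two steps: reverse the string, then apply a Caesar shift of +3.
On truth: reverse → hturt; then shift: h+3=k, t+3=w, u+3=x, r+3=u, t+3=w.

kwxuw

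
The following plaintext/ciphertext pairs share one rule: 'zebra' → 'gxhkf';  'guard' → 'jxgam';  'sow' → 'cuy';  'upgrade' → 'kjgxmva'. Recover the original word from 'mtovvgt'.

napping

The output letters match the input read backwards, each shifted +6: zebra reversed is arbez. Two steps: reverse the string, then apply a Caesar shift of +6.
Undoing it on mtovvgt: shift back: m−6=g, t−6=n, o−6=i, v−6=p, v−6=p, g−6=a, t−6=n → gnippan; then reverse → napping.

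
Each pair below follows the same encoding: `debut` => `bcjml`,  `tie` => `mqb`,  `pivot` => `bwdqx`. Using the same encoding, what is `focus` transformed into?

ackwn

The output letters match the input read backwards, each shifted +8: debut reversed is tubed. The word is reversed, then every letter is shifted forward by 8.
Applying it to focus: reverse → sucof; then shift: s+8=a, u+8=c, c+8=k, o+8=w, f+8=n.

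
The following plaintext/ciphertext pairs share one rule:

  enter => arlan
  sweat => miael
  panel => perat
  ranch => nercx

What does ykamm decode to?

guess

e(4)→a(0) and n(13)→r(17) fit y≡25x+4 (mod 26); the inverse of 25 mod 26 is 25. This is an affine cipher: with a=0,…,z=25, each position x becomes (25x+4) mod 26.
Reversing it on ykamm: y(24)→25·(24−4)≡6=g; k(10)→25·(10−4)≡20=u; a(0)→25·(0−4)≡4=e; m(12)→25·(12−4)≡18=s; m(12)→25·(12−4)≡18=s (all mod 26).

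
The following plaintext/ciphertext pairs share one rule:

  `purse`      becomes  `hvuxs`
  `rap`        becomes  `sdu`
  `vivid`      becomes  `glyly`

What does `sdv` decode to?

sap

The output letters match the input read backwards, each shifted +3: purse reversed is esrup. Read the word backwards and shift each letter +3.
Undoing it on sdv: shift back: s−3=p, d−3=a, v−3=s → pas; then reverse → sap.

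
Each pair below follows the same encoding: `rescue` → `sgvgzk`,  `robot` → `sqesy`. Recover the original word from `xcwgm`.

watch

In rescue: r→s is +1, e→g is +2, s→v is +3, c→g is +4 — the shift increases by 1 each position. Letter i (0-indexed) is shifted by i+1, so successive shifts are 1, 2, 3, ….
Reversing it on xcwgm: x−1=w, c−2=a, w−3=t, g−4=c, m−5=h.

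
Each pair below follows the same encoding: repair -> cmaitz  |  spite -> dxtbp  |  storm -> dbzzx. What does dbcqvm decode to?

strike

Shifts by position in repair: pos 0: r→c (+11), pos 1: e→m (+8), pos 2: p→a (+11), pos 3: a→i (+8) — repeating every 2. The shifts repeat in a cycle of length 2: positions 0,1,… shift by +11, +8, then the pattern repeats.
Undoing it on dbcqvm: d−11=s, b−8=t, c−11=r, q−8=i, v−11=k, m−8=e.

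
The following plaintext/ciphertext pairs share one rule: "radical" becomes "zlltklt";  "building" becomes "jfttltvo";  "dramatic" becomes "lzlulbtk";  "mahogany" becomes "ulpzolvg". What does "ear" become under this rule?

plz

The rule splits by letter class: vowels +11, consonants +8.
For ear: e(vowel)+11=p, a(vowel)+11=l, r(cons)+8=z.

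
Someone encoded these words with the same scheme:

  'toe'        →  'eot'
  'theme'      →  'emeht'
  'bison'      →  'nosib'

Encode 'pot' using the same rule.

It's just the letters in reverse order.
Applying it to pot: reverse → top.

top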